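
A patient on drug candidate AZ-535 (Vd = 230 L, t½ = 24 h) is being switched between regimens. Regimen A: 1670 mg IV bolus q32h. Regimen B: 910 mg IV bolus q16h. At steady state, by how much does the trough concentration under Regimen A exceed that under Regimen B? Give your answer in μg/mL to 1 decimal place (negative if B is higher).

Regimen A: f = (1/2)^(32/24) ≈ 0.3969; Cmin,ss = (1670/230)·f/(1−f) ≈ 4.778 μg/mL.
Regimen B: f = (1/2)^(16/24) ≈ 0.6300; Cmin,ss = (910/230)·f/(1−f) ≈ 6.737 μg/mL.
Difference ≈ 4.778 − 6.737 ≈ -1.959 μg/mL.

-2.0 μg/mL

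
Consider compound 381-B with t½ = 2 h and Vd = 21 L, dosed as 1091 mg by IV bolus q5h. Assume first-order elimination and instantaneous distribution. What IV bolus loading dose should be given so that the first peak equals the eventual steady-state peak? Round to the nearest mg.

f = (1/2)^(5/2) ≈ 0.176777; accumulation ratio R = 1/(1−f) ≈ 1.21474.
Loading dose to hit Cmax,ss on first dose: D_load = D_maint·R ≈ 1091 × 1.21474 ≈ 1325.28 mg.

1325 mg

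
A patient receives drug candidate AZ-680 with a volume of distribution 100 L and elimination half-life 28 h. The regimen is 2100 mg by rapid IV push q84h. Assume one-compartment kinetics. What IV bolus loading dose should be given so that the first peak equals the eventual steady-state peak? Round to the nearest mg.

f = (1/2)^(84/28) ≈ 0.125000; accumulation ratio R = 1/(1−f) ≈ 1.14286.
Loading dose to hit Cmax,ss on first dose: D_load = D_maint·R ≈ 2100 × 1.14286 ≈ 2400.01 mg.

2400 mg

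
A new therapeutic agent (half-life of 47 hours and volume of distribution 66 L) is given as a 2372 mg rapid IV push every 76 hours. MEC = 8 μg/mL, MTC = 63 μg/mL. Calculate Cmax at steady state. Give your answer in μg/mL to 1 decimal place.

Over one 76-h interval, 76/47 ≈ 1.617 half-lives elapse, leaving f ≈ 0.3260 of each dose.
At steady state, accumulation factor R = 1/(1 − e^(−kτ)) ≈ 1.4837.
Each bolus raises the concentration by D/Vd = 2372/66 ≈ 35.939 μg/mL.
Steady-state peak Cmax,ss = C₀·R ≈ 35.939 × 1.4837 ≈ 53.323 μg/mL.
Peak 53.3 μg/mL vs MTC 63 μg/mL: below toxic threshold.

53.3 μg/mL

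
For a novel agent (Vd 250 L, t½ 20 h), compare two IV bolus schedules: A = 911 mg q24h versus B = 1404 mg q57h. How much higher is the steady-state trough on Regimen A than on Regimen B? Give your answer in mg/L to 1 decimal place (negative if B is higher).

1.9 mg/L

Regimen A: f = (1/2)^(24/20) ≈ 0.4353; Cmin,ss = (911/250)·f/(1−f) ≈ 2.809 mg/L.
Regimen B: f = (1/2)^(57/20) ≈ 0.1387; Cmin,ss = (1404/250)·f/(1−f) ≈ 0.904 mg/L.
Difference ≈ 2.809 − 0.904 ≈ 1.905 mg/L.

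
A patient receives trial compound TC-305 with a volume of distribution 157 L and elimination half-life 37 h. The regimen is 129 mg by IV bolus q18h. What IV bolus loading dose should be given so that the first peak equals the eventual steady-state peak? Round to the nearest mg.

451 mg

f = (1/2)^(18/37) ≈ 0.713761; accumulation ratio R = 1/(1−f) ≈ 3.49358.
Loading dose to hit Cmax,ss on first dose: D_load = D_maint·R ≈ 129 × 3.49358 ≈ 450.67 mg.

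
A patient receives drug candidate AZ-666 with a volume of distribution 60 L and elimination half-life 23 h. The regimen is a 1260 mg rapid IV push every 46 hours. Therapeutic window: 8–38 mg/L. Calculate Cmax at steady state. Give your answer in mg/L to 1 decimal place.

The dosing interval is 2 half-lives, so f = 2^(−2) = 0.25.
Accumulation ratio R = 1/(1 − f) = 1/0.75 = 4/3.
Single-dose peak C₀ = D/Vd = 1260/60 = 21 mg/L.
Steady-state peak Cmax,ss = C₀·R = 21 × 4/3 ≈ 28.000 mg/L.
Peak 28.0 mg/L vs MTC 38 mg/L: below toxic threshold.

28.0 mg/L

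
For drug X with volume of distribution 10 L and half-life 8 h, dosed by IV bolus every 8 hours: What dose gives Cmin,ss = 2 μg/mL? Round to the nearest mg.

20 mg

τ/t½ = 8/8 ≈ 1, so f = (1/2)^(8/8) ≈ 0.500000.
Cmin,ss = (D/Vd)·f/(1−f), so D = Cmin,ss·Vd·(1−f)/f.
D = 2 × 10 × (1−f)/f ≈ 2 × 10 × 1.00000 ≈ 20.00 mg.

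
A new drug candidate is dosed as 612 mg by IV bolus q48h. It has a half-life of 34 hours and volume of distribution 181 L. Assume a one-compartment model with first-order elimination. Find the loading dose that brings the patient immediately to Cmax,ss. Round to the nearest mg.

f = (1/2)^(48/34) ≈ 0.375852; accumulation ratio R = 1/(1−f) ≈ 1.60218.
Loading dose to hit Cmax,ss on first dose: D_load = D_maint·R ≈ 612 × 1.60218 ≈ 980.53 mg.

981 mg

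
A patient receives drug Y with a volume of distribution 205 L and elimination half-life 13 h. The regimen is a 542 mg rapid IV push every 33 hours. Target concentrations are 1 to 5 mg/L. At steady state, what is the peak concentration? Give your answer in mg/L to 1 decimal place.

k = ln2/t½ = ln2/13 ≈ 0.053319 h⁻¹; fraction remaining f = e^(−kτ) = e^(−0.053319×33) ≈ 0.1721.
At steady state, accumulation factor R = 1/(1 − e^(−kτ)) ≈ 1.2079.
Single-dose peak C₀ = D/Vd = 542/205 ≈ 2.644 mg/L.
Steady-state peak Cmax,ss = C₀·R ≈ 2.644 × 1.2079 ≈ 3.194 mg/L.
Peak 3.2 mg/L vs MTC 5 mg/L: below toxic threshold.

3.2 mg/L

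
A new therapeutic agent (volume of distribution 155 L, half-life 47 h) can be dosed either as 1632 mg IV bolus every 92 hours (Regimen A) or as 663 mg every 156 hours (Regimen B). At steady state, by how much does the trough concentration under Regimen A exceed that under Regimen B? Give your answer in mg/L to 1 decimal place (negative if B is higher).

Regimen A: f = (1/2)^(92/47) ≈ 0.2575; Cmin,ss = (1632/155)·f/(1−f) ≈ 3.651 mg/L.
Regimen B: f = (1/2)^(156/47) ≈ 0.1002; Cmin,ss = (663/155)·f/(1−f) ≈ 0.476 mg/L.
Difference ≈ 3.651 − 0.476 ≈ 3.175 mg/L.

3.2 mg/L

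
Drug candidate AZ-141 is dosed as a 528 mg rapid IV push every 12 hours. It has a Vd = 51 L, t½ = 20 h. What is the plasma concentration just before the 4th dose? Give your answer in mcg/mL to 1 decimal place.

f = (1/2)^(τ/t½) = (1/2)^(12/20) ≈ 0.6598.
C₀ = D/Vd = 528/51 ≈ 10.353 mcg/mL.
Before the 4th dose, 3 doses have been given. Superposition: Cmin = C₀·(f + f² + … + f^3).
≈ 10.353 × (0.6598 + 0.4353 + 0.2872) ≈ 10.353 × 1.3823 ≈ 14.311 mcg/mL.

14.3 mcg/mL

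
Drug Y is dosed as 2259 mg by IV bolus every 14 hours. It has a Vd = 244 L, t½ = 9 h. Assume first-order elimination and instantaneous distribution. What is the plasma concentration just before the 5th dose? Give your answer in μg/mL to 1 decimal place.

f = (1/2)^(τ/t½) = (1/2)^(14/9) ≈ 0.3402.
C₀ = D/Vd = 2259/244 ≈ 9.258 μg/mL.
Before the 5th dose, 4 doses have been given. Superposition: Cmin = C₀·(f + f² + … + f^4).
≈ 9.258 × (0.3402 + 0.1157 + 0.0394 + 0.0134) ≈ 9.258 × 0.5087 ≈ 4.710 μg/mL.

4.7 μg/mL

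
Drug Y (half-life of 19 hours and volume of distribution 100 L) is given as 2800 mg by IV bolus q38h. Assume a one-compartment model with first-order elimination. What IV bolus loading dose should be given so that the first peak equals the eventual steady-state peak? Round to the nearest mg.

f = (1/2)^(38/19) ≈ 0.250000; accumulation ratio R = 1/(1−f) ≈ 1.33333.
Loading dose to hit Cmax,ss on first dose: D_load = D_maint·R ≈ 2800 × 1.33333 ≈ 3733.32 mg.

3733 mg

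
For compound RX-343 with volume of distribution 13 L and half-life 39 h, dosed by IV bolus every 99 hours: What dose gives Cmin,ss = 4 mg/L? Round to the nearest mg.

τ/t½ = 99/39 ≈ 2.5385, so f = (1/2)^(99/39) ≈ 0.172126.
Cmin,ss = (D/Vd)·f/(1−f), so D = Cmin,ss·Vd·(1−f)/f.
D = 4 × 13 × (1−f)/f ≈ 4 × 13 × 4.80970 ≈ 250.10 mg.

250 mg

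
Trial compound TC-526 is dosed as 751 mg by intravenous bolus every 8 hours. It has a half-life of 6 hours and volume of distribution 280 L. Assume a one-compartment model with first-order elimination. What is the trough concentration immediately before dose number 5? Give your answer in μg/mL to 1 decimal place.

1.7 μg/mL

f = (1/2)^(τ/t½) = (1/2)^(8/6) ≈ 0.3969.
C₀ = D/Vd = 751/280 ≈ 2.682 μg/mL.
Before the 5th dose, 4 doses have been given. Superposition: Cmin = C₀·(f + f² + … + f^4).
≈ 2.682 × (0.3969 + 0.1575 + 0.0625 + 0.0248) ≈ 2.682 × 0.6417 ≈ 1.721 μg/mL.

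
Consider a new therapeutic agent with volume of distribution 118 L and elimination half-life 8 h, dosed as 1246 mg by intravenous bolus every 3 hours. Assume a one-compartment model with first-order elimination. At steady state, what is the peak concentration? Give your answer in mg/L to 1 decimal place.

k = ln2/t½ = ln2/8 ≈ 0.086643 h⁻¹; fraction remaining f = e^(−kτ) = e^(−0.086643×3) ≈ 0.7711.
Accumulation ratio R = 1/(1 − f) ≈ 1/0.2289 ≈ 4.3687.
Each bolus raises the concentration by D/Vd = 1246/118 ≈ 10.559 mg/L.
Steady-state peak Cmax,ss = C₀·R ≈ 10.559 × 4.3687 ≈ 46.129 mg/L.

46.1 mg/L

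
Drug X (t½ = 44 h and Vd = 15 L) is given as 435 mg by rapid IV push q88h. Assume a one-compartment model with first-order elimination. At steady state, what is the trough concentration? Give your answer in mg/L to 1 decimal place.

9.7 mg/L

The dosing interval is 2 half-lives, so f = 2^(−2) = 0.25.
Accumulation ratio R = 1/(1 − f) = 1/0.75 = 4/3.
Single-dose peak C₀ = D/Vd = 435/15 = 29 mg/L.
Steady-state peak Cmax,ss = C₀·R = 29 × 4/3 ≈ 38.667 mg/L.
Steady-state trough Cmin,ss = Cmax,ss·f ≈ 38.667 × 0.25 ≈ 9.667 mg/L.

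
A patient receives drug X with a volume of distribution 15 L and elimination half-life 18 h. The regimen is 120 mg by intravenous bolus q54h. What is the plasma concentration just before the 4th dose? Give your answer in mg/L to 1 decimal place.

1.1 mg/L

f = (1/2)^(τ/t½) = (1/2)^(54/18) ≈ 0.1250.
C₀ = D/Vd = 120/15 ≈ 8.000 mg/L.
Before the 4th dose, 3 doses have been given. Superposition: Cmin = C₀·(f + f² + … + f^3).
≈ 8.000 × (0.1250 + 0.0156 + 0.0020) ≈ 8.000 × 0.1426 ≈ 1.141 mg/L.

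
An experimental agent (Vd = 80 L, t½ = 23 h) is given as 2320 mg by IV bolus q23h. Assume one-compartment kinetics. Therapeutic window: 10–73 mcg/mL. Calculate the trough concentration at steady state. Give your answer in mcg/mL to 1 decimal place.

The dosing interval is 1 half-life, so f = 2^(−1) = 0.5.
At steady state, R = 1/(1 − 0.5) = 2/1.
Single-dose peak C₀ = D/Vd = 2320/80 = 29 mcg/mL.
Steady-state peak Cmax,ss = C₀·R = 29 × 2/1 ≈ 58.000 mcg/mL.
Steady-state trough Cmin,ss = Cmax,ss·f ≈ 58.000 × 0.5 ≈ 29.000 mcg/mL.
Trough 29.0 mcg/mL vs MEC 10 mcg/mL: adequate.

29.0 mcg/mL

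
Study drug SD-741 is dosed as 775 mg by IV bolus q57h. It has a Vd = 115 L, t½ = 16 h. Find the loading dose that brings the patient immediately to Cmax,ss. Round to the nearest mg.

f = (1/2)^(57/16) ≈ 0.084641; accumulation ratio R = 1/(1−f) ≈ 1.09247.
Loading dose to hit Cmax,ss on first dose: D_load = D_maint·R ≈ 775 × 1.09247 ≈ 846.66 mg.

847 mg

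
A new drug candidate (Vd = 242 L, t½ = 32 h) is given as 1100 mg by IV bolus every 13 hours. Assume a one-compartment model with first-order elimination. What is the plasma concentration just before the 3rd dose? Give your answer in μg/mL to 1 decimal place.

6.0 μg/mL

f = (1/2)^(τ/t½) = (1/2)^(13/32) ≈ 0.7546.
C₀ = D/Vd = 1100/242 ≈ 4.545 μg/mL.
Before the 3rd dose, 2 doses have been given. Superposition: Cmin = C₀·(f + f²).
≈ 4.545 × (0.7546 + 0.5694) ≈ 4.545 × 1.3240 ≈ 6.018 μg/mL.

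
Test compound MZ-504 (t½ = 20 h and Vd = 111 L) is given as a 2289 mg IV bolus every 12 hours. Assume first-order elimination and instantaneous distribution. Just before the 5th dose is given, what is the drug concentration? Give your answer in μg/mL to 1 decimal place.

f = (1/2)^(τ/t½) = (1/2)^(12/20) ≈ 0.6598.
C₀ = D/Vd = 2289/111 ≈ 20.622 μg/mL.
Before the 5th dose, 4 doses have been given. Superposition: Cmin = C₀·(f + f² + … + f^4).
≈ 20.622 × (0.6598 + 0.4353 + 0.2872 + 0.1895) ≈ 20.622 × 1.5718 ≈ 32.414 μg/mL.

32.4 μg/mL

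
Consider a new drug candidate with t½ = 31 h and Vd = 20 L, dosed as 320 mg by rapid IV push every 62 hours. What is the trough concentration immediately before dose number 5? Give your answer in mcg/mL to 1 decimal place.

f = (1/2)^(τ/t½) = (1/2)^(62/31) ≈ 0.2500.
C₀ = D/Vd = 320/20 ≈ 16.000 mcg/mL.
Before the 5th dose, 4 doses have been given. Superposition: Cmin = C₀·(f + f² + … + f^4).
≈ 16.000 × (0.2500 + 0.0625 + 0.0156 + 0.0039) ≈ 16.000 × 0.3320 ≈ 5.312 mcg/mL.

5.3 mcg/mL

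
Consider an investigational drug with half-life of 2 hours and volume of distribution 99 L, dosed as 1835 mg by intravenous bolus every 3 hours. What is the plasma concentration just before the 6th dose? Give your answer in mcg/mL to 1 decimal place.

f = (1/2)^(τ/t½) = (1/2)^(3/2) ≈ 0.3536.
C₀ = D/Vd = 1835/99 ≈ 18.535 mcg/mL.
Before the 6th dose, 5 doses have been given. Superposition: Cmin = C₀·(f + f² + … + f^5).
≈ 18.535 × (0.3536 + 0.1250 + 0.0442 + 0.0156 + 0.0055) ≈ 18.535 × 0.5439 ≈ 10.081 mcg/mL.

10.1 mcg/mL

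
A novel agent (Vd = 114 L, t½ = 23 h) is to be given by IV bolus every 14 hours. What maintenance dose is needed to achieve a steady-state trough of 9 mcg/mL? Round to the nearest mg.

539 mg

τ/t½ = 14/23 ≈ 0.6087, so f = (1/2)^(14/23) ≈ 0.655789.
Cmin,ss = (D/Vd)·f/(1−f), so D = Cmin,ss·Vd·(1−f)/f.
D = 9 × 114 × (1−f)/f ≈ 9 × 114 × 0.52488 ≈ 538.53 mg.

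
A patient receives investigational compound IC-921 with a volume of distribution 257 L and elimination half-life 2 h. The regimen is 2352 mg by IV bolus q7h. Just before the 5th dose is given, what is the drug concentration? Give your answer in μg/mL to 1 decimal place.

f = (1/2)^(τ/t½) = (1/2)^(7/2) ≈ 0.0884.
C₀ = D/Vd = 2352/257 ≈ 9.152 μg/mL.
Before the 5th dose, 4 doses have been given. Superposition: Cmin = C₀·(f + f² + … + f^4).
≈ 9.152 × (0.0884 + 0.0078 + 0.0007 + 0.0001) ≈ 9.152 × 0.0970 ≈ 0.888 μg/mL.

0.9 μg/mL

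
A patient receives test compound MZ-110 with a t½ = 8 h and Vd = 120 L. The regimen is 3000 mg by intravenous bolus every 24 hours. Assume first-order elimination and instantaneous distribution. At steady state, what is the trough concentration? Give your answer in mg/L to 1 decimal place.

The dosing interval is 3 half-lives, so f = 2^(−3) = 0.125.
At steady state, R = 1/(1 − 0.125) = 8/7.
Single-dose peak C₀ = D/Vd = 3000/120 = 25 mg/L.
Steady-state peak Cmax,ss = C₀·R = 25 × 8/7 ≈ 28.571 mg/L.
Steady-state trough Cmin,ss = Cmax,ss·f ≈ 28.571 × 0.125 ≈ 3.571 mg/L.

3.6 mg/L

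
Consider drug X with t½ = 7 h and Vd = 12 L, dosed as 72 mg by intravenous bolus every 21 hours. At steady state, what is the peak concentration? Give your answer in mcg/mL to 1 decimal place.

6.9 mcg/mL

The dosing interval is 3 half-lives, so f = 2^(−3) = 0.125.
Accumulation ratio R = 1/(1 − f) = 1/0.875 = 8/7.
Single-dose peak C₀ = D/Vd = 72/12 = 6 mcg/mL.
Steady-state peak Cmax,ss = C₀·R = 6 × 8/7 ≈ 6.857 mcg/mL.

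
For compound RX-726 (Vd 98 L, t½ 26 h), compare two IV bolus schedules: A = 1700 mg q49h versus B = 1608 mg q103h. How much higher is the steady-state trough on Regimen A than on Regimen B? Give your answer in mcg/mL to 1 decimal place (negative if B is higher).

5.3 mcg/mL

Regimen A: f = (1/2)^(49/26) ≈ 0.2708; Cmin,ss = (1700/98)·f/(1−f) ≈ 6.442 mcg/mL.
Regimen B: f = (1/2)^(103/26) ≈ 0.0642; Cmin,ss = (1608/98)·f/(1−f) ≈ 1.126 mcg/mL.
Difference ≈ 6.442 − 1.126 ≈ 5.316 mcg/mL.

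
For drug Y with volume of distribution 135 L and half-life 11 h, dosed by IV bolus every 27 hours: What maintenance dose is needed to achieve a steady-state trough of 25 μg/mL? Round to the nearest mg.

15125 mg

τ/t½ = 27/11 ≈ 2.4545, so f = (1/2)^(27/11) ≈ 0.182435.
Cmin,ss = (D/Vd)·f/(1−f), so D = Cmin,ss·Vd·(1−f)/f.
D = 25 × 135 × (1−f)/f ≈ 25 × 135 × 4.48140 ≈ 15124.72 mg.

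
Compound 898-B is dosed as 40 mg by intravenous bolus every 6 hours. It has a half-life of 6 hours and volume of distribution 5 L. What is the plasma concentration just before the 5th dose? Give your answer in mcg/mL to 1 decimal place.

f = (1/2)^(τ/t½) = (1/2)^(6/6) ≈ 0.5000.
C₀ = D/Vd = 40/5 ≈ 8.000 mcg/mL.
Before the 5th dose, 4 doses have been given. Superposition: Cmin = C₀·(f + f² + … + f^4).
≈ 8.000 × (0.5000 + 0.2500 + 0.1250 + 0.0625) ≈ 8.000 × 0.9375 ≈ 7.500 mcg/mL.

7.5 mcg/mL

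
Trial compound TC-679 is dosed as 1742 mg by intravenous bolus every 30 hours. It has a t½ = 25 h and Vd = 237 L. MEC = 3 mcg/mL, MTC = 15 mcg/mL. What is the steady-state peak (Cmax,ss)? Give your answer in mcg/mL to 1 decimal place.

13.0 mcg/mL

Over one 30-h interval, 30/25 ≈ 1.2 half-lives elapse, leaving f ≈ 0.4353 of each dose.
At steady state, accumulation factor R = 1/(1 − e^(−kτ)) ≈ 1.7709.
Single-dose peak C₀ = D/Vd = 1742/237 ≈ 7.350 mcg/mL.
Steady-state peak Cmax,ss = C₀·R ≈ 7.350 × 1.7709 ≈ 13.016 mcg/mL.
Peak 13.0 mcg/mL vs MTC 15 mcg/mL: below toxic threshold.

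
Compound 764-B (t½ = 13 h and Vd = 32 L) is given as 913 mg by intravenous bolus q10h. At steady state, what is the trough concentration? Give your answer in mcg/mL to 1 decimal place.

40.5 mcg/mL

Over one 10-h interval, 10/13 ≈ 0.76923 half-lives elapse, leaving f ≈ 0.5867 of each dose.
Accumulation ratio R = 1/(1 − f) ≈ 1/0.4133 ≈ 2.4195.
Single-dose peak C₀ = D/Vd = 913/32 ≈ 28.531 mcg/mL.
Cmax,ss = C₀/(1 − f) ≈ 28.531/0.4133 ≈ 69.032 mcg/mL.
One interval later, Cmin,ss = Cmax,ss·e^(−kτ) ≈ 69.032 × 0.5867 ≈ 40.501 mcg/mL.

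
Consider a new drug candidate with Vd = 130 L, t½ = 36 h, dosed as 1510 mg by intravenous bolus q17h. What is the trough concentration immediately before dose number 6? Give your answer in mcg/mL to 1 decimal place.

f = (1/2)^(τ/t½) = (1/2)^(17/36) ≈ 0.7209.
C₀ = D/Vd = 1510/130 ≈ 11.615 mcg/mL.
Before the 6th dose, 5 doses have been given. Superposition: Cmin = C₀·(f + f² + … + f^5).
≈ 11.615 × (0.7209 + 0.5197 + 0.3746 + 0.2701 + 0.1947) ≈ 11.615 × 2.0800 ≈ 24.159 mcg/mL.

24.2 mcg/mL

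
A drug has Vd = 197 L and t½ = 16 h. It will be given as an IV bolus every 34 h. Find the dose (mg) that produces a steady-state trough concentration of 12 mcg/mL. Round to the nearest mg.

τ/t½ = 34/16 ≈ 2.125, so f = (1/2)^(34/16) ≈ 0.229251.
Cmin,ss = (D/Vd)·f/(1−f), so D = Cmin,ss·Vd·(1−f)/f.
D = 12 × 197 × (1−f)/f ≈ 12 × 197 × 3.36203 ≈ 7947.84 mg.

7948 mg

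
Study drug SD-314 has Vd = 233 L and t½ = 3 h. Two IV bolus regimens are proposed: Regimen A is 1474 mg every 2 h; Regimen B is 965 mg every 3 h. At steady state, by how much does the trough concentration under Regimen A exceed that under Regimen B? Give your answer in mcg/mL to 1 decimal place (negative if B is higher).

6.6 mcg/mL

Regimen A: f = (1/2)^(2/3) ≈ 0.6300; Cmin,ss = (1474/233)·f/(1−f) ≈ 10.772 mcg/mL.
Regimen B: f = (1/2)^(3/3) ≈ 0.5000; Cmin,ss = (965/233)·f/(1−f) ≈ 4.142 mcg/mL.
Difference ≈ 10.772 − 4.142 ≈ 6.630 mcg/mL.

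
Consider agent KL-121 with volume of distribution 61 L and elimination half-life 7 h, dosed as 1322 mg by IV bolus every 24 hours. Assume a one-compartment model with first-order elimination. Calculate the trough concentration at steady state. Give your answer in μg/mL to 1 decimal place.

Over one 24-h interval, 24/7 ≈ 3.4286 half-lives elapse, leaving f ≈ 0.0929 of each dose.
At steady state, accumulation factor R = 1/(1 − e^(−kτ)) ≈ 1.1024.
Single-dose peak C₀ = D/Vd = 1322/61 ≈ 21.672 μg/mL.
Steady-state peak Cmax,ss = C₀·R ≈ 21.672 × 1.1024 ≈ 23.891 μg/mL.
One interval later, Cmin,ss = Cmax,ss·e^(−kτ) ≈ 23.891 × 0.0929 ≈ 2.219 μg/mL.

2.2 μg/mL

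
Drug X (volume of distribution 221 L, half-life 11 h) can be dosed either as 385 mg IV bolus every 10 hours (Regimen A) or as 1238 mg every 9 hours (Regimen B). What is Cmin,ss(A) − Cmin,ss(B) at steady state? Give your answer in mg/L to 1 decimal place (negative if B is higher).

-5.4 mg/L

Regimen A: f = (1/2)^(10/11) ≈ 0.5325; Cmin,ss = (385/221)·f/(1−f) ≈ 1.984 mg/L.
Regimen B: f = (1/2)^(9/11) ≈ 0.5672; Cmin,ss = (1238/221)·f/(1−f) ≈ 7.341 mg/L.
Difference ≈ 1.984 − 7.341 ≈ -5.357 mg/L.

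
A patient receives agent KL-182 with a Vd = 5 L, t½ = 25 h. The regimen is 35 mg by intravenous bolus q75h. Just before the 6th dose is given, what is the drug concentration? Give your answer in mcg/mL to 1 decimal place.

f = (1/2)^(τ/t½) = (1/2)^(75/25) ≈ 0.1250.
C₀ = D/Vd = 35/5 ≈ 7.000 mcg/mL.
Before the 6th dose, 5 doses have been given. Superposition: Cmin = C₀·(f + f² + … + f^5).
≈ 7.000 × (0.1250 + 0.0156 + 0.0020 + 0.0002 + 0.0000) ≈ 7.000 × 0.1428 ≈ 1.000 mcg/mL.

1.0 mcg/mL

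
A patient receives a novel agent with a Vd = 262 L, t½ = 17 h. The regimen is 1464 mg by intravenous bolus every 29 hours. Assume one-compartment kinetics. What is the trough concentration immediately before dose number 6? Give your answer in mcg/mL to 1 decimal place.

2.5 mcg/mL

f = (1/2)^(τ/t½) = (1/2)^(29/17) ≈ 0.3065.
C₀ = D/Vd = 1464/262 ≈ 5.588 mcg/mL.
Before the 6th dose, 5 doses have been given. Superposition: Cmin = C₀·(f + f² + … + f^5).
≈ 5.588 × (0.3065 + 0.0939 + 0.0288 + 0.0088 + 0.0027) ≈ 5.588 × 0.4407 ≈ 2.463 mcg/mL.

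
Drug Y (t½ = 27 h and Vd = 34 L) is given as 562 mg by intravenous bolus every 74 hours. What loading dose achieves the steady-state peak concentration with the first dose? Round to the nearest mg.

661 mg

f = (1/2)^(74/27) ≈ 0.149608; accumulation ratio R = 1/(1−f) ≈ 1.17593.
Loading dose to hit Cmax,ss on first dose: D_load = D_maint·R ≈ 562 × 1.17593 ≈ 660.87 mg.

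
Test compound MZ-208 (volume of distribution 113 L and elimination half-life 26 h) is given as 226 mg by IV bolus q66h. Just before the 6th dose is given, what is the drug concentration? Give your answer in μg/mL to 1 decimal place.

f = (1/2)^(τ/t½) = (1/2)^(66/26) ≈ 0.1721.
C₀ = D/Vd = 226/113 ≈ 2.000 μg/mL.
Before the 6th dose, 5 doses have been given. Superposition: Cmin = C₀·(f + f² + … + f^5).
≈ 2.000 × (0.1721 + 0.0296 + 0.0051 + 0.0009 + 0.0002) ≈ 2.000 × 0.2079 ≈ 0.416 μg/mL.

0.4 μg/mL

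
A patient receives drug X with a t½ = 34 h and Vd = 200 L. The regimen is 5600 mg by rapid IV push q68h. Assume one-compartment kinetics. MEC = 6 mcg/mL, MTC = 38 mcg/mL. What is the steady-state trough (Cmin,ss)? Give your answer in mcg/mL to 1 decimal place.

9.3 mcg/mL

The dosing interval is 2 half-lives, so f = 2^(−2) = 0.25.
Accumulation ratio R = 1/(1 − f) = 1/0.75 = 4/3.
Single-dose peak C₀ = D/Vd = 5600/200 = 28 mcg/mL.
Steady-state peak Cmax,ss = C₀·R = 28 × 4/3 ≈ 37.333 mcg/mL.
Steady-state trough Cmin,ss = Cmax,ss·f ≈ 37.333 × 0.25 ≈ 9.333 mcg/mL.
Trough 9.3 mcg/mL vs MEC 6 mcg/mL: adequate.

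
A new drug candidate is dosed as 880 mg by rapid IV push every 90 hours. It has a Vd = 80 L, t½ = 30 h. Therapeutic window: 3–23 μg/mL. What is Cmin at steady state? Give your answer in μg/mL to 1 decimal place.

1.6 μg/mL

The dosing interval is 3 half-lives, so f = 2^(−3) = 0.125.
Accumulation ratio R = 1/(1 − f) = 1/0.875 = 8/7.
Single-dose peak C₀ = D/Vd = 880/80 = 11 μg/mL.
Steady-state peak Cmax,ss = C₀·R = 11 × 8/7 ≈ 12.571 μg/mL.
Steady-state trough Cmin,ss = Cmax,ss·f ≈ 12.571 × 0.125 ≈ 1.571 μg/mL.
Trough 1.6 μg/mL vs MEC 3 μg/mL: subtherapeutic.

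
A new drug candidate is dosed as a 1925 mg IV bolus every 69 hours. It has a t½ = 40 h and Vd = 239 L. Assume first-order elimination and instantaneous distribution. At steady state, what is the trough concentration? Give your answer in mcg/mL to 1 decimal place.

τ/t½ = 69/40 ≈ 1.725, so fraction remaining f = (1/2)^(69/40) ≈ 0.3025.
Accumulation ratio R = 1/(1 − f) ≈ 1/0.6975 ≈ 1.4337.
Single-dose peak C₀ = D/Vd = 1925/239 ≈ 8.054 mcg/mL.
Steady-state peak Cmax,ss = C₀·R ≈ 8.054 × 1.4337 ≈ 11.547 mcg/mL.
One interval later, Cmin,ss = Cmax,ss·e^(−kτ) ≈ 11.547 × 0.3025 ≈ 3.493 mcg/mL.

3.5 mcg/mL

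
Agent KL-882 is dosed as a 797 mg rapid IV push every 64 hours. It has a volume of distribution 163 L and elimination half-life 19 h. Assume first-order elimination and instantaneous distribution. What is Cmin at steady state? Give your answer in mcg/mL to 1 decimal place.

τ/t½ = 64/19 ≈ 3.3684, so fraction remaining f = (1/2)^(64/19) ≈ 0.0968.
At steady state, accumulation factor R = 1/(1 − e^(−kτ)) ≈ 1.1072.
Single-dose peak C₀ = D/Vd = 797/163 ≈ 4.890 mcg/mL.
Steady-state peak Cmax,ss = C₀·R ≈ 4.890 × 1.1072 ≈ 5.414 mcg/mL.
Steady-state trough Cmin,ss = Cmax,ss·f ≈ 5.414 × 0.0968 ≈ 0.524 mcg/mL.

0.5 mcg/mL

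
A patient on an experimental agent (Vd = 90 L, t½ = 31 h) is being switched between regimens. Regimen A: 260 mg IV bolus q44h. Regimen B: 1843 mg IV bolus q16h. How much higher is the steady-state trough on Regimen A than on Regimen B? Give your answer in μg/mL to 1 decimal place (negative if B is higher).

Regimen A: f = (1/2)^(44/31) ≈ 0.3739; Cmin,ss = (260/90)·f/(1−f) ≈ 1.725 μg/mL.
Regimen B: f = (1/2)^(16/31) ≈ 0.6992; Cmin,ss = (1843/90)·f/(1−f) ≈ 47.600 μg/mL.
Difference ≈ 1.725 − 47.600 ≈ -45.875 μg/mL.

-45.9 μg/mL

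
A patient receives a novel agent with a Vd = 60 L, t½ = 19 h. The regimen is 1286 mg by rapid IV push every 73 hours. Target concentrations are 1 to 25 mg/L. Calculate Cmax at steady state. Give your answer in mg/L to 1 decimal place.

23.0 mg/L

k = ln2/t½ = ln2/19 ≈ 0.036481 h⁻¹; fraction remaining f = e^(−kτ) = e^(−0.036481×73) ≈ 0.0697.
Accumulation ratio R = 1/(1 − f) ≈ 1/0.9303 ≈ 1.0749.
Each bolus raises the concentration by D/Vd = 1286/60 ≈ 21.433 mg/L.
Cmax,ss = C₀/(1 − f) ≈ 21.433/0.9303 ≈ 23.039 mg/L.
Peak 23.0 mg/L vs MTC 25 mg/L: below toxic threshold.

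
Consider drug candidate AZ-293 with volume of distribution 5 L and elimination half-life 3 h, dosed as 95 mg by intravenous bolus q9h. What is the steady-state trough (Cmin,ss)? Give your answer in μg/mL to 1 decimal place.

τ = 9 h = 3 half-lives, so f = (1/2)^3 = 0.125.
At steady state, R = 1/(1 − 0.125) = 8/7.
Single-dose peak C₀ = D/Vd = 95/5 = 19 μg/mL.
Steady-state peak Cmax,ss = C₀·R = 19 × 8/7 ≈ 21.714 μg/mL.
Steady-state trough Cmin,ss = Cmax,ss·f ≈ 21.714 × 0.125 ≈ 2.714 μg/mL.

2.7 μg/mL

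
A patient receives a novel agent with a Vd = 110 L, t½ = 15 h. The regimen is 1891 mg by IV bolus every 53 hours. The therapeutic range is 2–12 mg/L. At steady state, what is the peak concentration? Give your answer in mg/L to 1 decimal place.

18.8 mg/L

k = ln2/t½ = ln2/15 ≈ 0.046210 h⁻¹; fraction remaining f = e^(−kτ) = e^(−0.046210×53) ≈ 0.0864.
Accumulation ratio R = 1/(1 − f) ≈ 1/0.9136 ≈ 1.0946.
Single-dose peak C₀ = D/Vd = 1891/110 ≈ 17.191 mg/L.
Cmax,ss = C₀/(1 − f) ≈ 17.191/0.9136 ≈ 18.817 mg/L.
Peak 18.8 mg/L vs MTC 12 mg/L: exceeds toxic threshold.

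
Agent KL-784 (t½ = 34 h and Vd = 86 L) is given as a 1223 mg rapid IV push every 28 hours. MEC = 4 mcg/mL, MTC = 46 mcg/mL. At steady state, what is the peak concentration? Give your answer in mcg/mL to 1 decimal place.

Over one 28-h interval, 28/34 ≈ 0.82353 half-lives elapse, leaving f ≈ 0.5651 of each dose.
Accumulation ratio R = 1/(1 − f) ≈ 1/0.4349 ≈ 2.2994.
Each bolus raises the concentration by D/Vd = 1223/86 ≈ 14.221 mcg/mL.
Steady-state peak Cmax,ss = C₀·R ≈ 14.221 × 2.2994 ≈ 32.700 mcg/mL.
Peak 32.7 mcg/mL vs MTC 46 mcg/mL: below toxic threshold.

32.7 mcg/mL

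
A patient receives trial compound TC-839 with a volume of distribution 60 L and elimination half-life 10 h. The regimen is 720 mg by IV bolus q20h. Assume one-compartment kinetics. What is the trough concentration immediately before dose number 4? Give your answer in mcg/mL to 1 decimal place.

3.9 mcg/mL

f = (1/2)^(τ/t½) = (1/2)^(20/10) ≈ 0.2500.
C₀ = D/Vd = 720/60 ≈ 12.000 mcg/mL.
Before the 4th dose, 3 doses have been given. Superposition: Cmin = C₀·(f + f² + … + f^3).
≈ 12.000 × (0.2500 + 0.0625 + 0.0156) ≈ 12.000 × 0.3281 ≈ 3.937 mcg/mL.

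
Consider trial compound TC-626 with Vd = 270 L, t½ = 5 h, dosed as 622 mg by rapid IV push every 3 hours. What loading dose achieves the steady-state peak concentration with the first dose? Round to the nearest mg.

1828 mg

f = (1/2)^(3/5) ≈ 0.659754; accumulation ratio R = 1/(1−f) ≈ 2.93905.
Loading dose to hit Cmax,ss on first dose: D_load = D_maint·R ≈ 622 × 2.93905 ≈ 1828.09 mg.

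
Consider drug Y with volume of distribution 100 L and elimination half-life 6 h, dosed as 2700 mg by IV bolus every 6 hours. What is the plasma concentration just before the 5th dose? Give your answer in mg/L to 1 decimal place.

f = (1/2)^(τ/t½) = (1/2)^(6/6) ≈ 0.5000.
C₀ = D/Vd = 2700/100 ≈ 27.000 mg/L.
Before the 5th dose, 4 doses have been given. Superposition: Cmin = C₀·(f + f² + … + f^4).
≈ 27.000 × (0.5000 + 0.2500 + 0.1250 + 0.0625) ≈ 27.000 × 0.9375 ≈ 25.312 mg/L.

25.3 mg/L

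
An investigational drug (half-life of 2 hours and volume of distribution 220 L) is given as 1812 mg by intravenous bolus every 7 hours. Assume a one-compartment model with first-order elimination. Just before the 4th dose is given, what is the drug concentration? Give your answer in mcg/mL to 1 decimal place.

f = (1/2)^(τ/t½) = (1/2)^(7/2) ≈ 0.0884.
C₀ = D/Vd = 1812/220 ≈ 8.236 mcg/mL.
Before the 4th dose, 3 doses have been given. Superposition: Cmin = C₀·(f + f² + … + f^3).
≈ 8.236 × (0.0884 + 0.0078 + 0.0007) ≈ 8.236 × 0.0969 ≈ 0.798 mcg/mL.

0.8 mcg/mL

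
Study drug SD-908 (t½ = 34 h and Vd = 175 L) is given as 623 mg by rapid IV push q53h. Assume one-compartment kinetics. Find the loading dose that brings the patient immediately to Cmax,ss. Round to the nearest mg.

f = (1/2)^(53/34) ≈ 0.339428; accumulation ratio R = 1/(1−f) ≈ 1.51384.
Loading dose to hit Cmax,ss on first dose: D_load = D_maint·R ≈ 623 × 1.51384 ≈ 943.12 mg.

943 mg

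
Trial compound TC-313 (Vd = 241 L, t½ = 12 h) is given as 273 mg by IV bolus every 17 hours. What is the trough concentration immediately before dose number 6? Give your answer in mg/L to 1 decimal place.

0.7 mg/L

f = (1/2)^(τ/t½) = (1/2)^(17/12) ≈ 0.3746.
C₀ = D/Vd = 273/241 ≈ 1.133 mg/L.
Before the 6th dose, 5 doses have been given. Superposition: Cmin = C₀·(f + f² + … + f^5).
≈ 1.133 × (0.3746 + 0.1403 + 0.0526 + 0.0197 + 0.0074) ≈ 1.133 × 0.5946 ≈ 0.674 mg/L.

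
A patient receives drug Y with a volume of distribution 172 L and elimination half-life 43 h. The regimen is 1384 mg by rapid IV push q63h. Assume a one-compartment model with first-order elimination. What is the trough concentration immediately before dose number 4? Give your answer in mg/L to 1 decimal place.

f = (1/2)^(τ/t½) = (1/2)^(63/43) ≈ 0.3622.
C₀ = D/Vd = 1384/172 ≈ 8.047 mg/L.
Before the 4th dose, 3 doses have been given. Superposition: Cmin = C₀·(f + f² + … + f^3).
≈ 8.047 × (0.3622 + 0.1312 + 0.0475) ≈ 8.047 × 0.5409 ≈ 4.353 mg/L.

4.4 mg/L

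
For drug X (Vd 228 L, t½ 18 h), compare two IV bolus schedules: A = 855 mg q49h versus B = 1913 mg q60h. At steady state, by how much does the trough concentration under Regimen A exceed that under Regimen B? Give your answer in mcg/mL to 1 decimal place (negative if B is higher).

Regimen A: f = (1/2)^(49/18) ≈ 0.1515; Cmin,ss = (855/228)·f/(1−f) ≈ 0.670 mcg/mL.
Regimen B: f = (1/2)^(60/18) ≈ 0.0992; Cmin,ss = (1913/228)·f/(1−f) ≈ 0.924 mcg/mL.
Difference ≈ 0.670 − 0.924 ≈ -0.254 mcg/mL.

-0.3 mcg/mL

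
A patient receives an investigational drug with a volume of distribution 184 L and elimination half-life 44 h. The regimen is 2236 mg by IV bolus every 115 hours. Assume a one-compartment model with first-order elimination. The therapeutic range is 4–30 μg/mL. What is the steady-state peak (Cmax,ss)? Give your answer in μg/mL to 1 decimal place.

14.5 μg/mL

k = ln2/t½ = ln2/44 ≈ 0.015753 h⁻¹; fraction remaining f = e^(−kτ) = e^(−0.015753×115) ≈ 0.1634.
At steady state, accumulation factor R = 1/(1 − e^(−kτ)) ≈ 1.1953.
Single-dose peak C₀ = D/Vd = 2236/184 ≈ 12.152 μg/mL.
Steady-state peak Cmax,ss = C₀·R ≈ 12.152 × 1.1953 ≈ 14.525 μg/mL.
Peak 14.5 μg/mL vs MTC 30 μg/mL: below toxic threshold.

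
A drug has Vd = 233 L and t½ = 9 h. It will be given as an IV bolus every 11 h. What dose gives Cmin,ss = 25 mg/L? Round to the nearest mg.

τ/t½ = 11/9 ≈ 1.2222, so f = (1/2)^(11/9) ≈ 0.428622.
Cmin,ss = (D/Vd)·f/(1−f), so D = Cmin,ss·Vd·(1−f)/f.
D = 25 × 233 × (1−f)/f ≈ 25 × 233 × 1.33306 ≈ 7765.07 mg.

7765 mg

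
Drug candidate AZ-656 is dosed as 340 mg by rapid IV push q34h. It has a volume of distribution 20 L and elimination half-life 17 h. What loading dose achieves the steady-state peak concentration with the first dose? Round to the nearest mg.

f = (1/2)^(34/17) ≈ 0.250000; accumulation ratio R = 1/(1−f) ≈ 1.33333.
Loading dose to hit Cmax,ss on first dose: D_load = D_maint·R ≈ 340 × 1.33333 ≈ 453.33 mg.

453 mg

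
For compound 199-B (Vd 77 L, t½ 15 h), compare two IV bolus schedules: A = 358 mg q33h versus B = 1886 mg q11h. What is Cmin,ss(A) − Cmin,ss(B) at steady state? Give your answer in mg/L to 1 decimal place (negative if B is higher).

Regimen A: f = (1/2)^(33/15) ≈ 0.2176; Cmin,ss = (358/77)·f/(1−f) ≈ 1.293 mg/L.
Regimen B: f = (1/2)^(11/15) ≈ 0.6015; Cmin,ss = (1886/77)·f/(1−f) ≈ 36.971 mg/L.
Difference ≈ 1.293 − 36.971 ≈ -35.678 mg/L.

-35.7 mg/L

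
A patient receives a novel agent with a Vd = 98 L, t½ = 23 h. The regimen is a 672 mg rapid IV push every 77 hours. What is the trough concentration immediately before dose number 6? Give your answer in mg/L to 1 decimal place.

0.7 mg/L

f = (1/2)^(τ/t½) = (1/2)^(77/23) ≈ 0.0982.
C₀ = D/Vd = 672/98 ≈ 6.857 mg/L.
Before the 6th dose, 5 doses have been given. Superposition: Cmin = C₀·(f + f² + … + f^5).
≈ 6.857 × (0.0982 + 0.0096 + 0.0009 + 0.0001 + 0.0000) ≈ 6.857 × 0.1088 ≈ 0.746 mg/L.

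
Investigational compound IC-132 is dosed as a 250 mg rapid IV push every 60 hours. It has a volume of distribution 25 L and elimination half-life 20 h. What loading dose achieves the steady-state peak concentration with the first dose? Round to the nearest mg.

f = (1/2)^(60/20) ≈ 0.125000; accumulation ratio R = 1/(1−f) ≈ 1.14286.
Loading dose to hit Cmax,ss on first dose: D_load = D_maint·R ≈ 250 × 1.14286 ≈ 285.71 mg.

286 mg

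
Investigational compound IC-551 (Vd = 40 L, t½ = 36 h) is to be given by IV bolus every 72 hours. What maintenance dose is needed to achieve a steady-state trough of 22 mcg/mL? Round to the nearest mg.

2640 mg

τ/t½ = 72/36 ≈ 2, so f = (1/2)^(72/36) ≈ 0.250000.
Cmin,ss = (D/Vd)·f/(1−f), so D = Cmin,ss·Vd·(1−f)/f.
D = 22 × 40 × (1−f)/f ≈ 22 × 40 × 3.00000 ≈ 2640.00 mg.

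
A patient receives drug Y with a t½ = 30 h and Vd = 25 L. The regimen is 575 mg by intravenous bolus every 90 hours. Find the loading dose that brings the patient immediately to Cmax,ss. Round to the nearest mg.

657 mg

f = (1/2)^(90/30) ≈ 0.125000; accumulation ratio R = 1/(1−f) ≈ 1.14286.
Loading dose to hit Cmax,ss on first dose: D_load = D_maint·R ≈ 575 × 1.14286 ≈ 657.14 mg.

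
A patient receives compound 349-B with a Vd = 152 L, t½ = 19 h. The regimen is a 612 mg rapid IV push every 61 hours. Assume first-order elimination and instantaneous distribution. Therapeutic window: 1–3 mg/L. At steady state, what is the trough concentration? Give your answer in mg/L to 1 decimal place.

0.5 mg/L

τ/t½ = 61/19 ≈ 3.2105, so fraction remaining f = (1/2)^(61/19) ≈ 0.1080.
Accumulation ratio R = 1/(1 − f) ≈ 1/0.8920 ≈ 1.1211.
Single-dose peak C₀ = D/Vd = 612/152 ≈ 4.026 mg/L.
Cmax,ss = C₀/(1 − f) ≈ 4.026/0.8920 ≈ 4.513 mg/L.
One interval later, Cmin,ss = Cmax,ss·e^(−kτ) ≈ 4.513 × 0.1080 ≈ 0.487 mg/L.
Trough 0.5 mg/L vs MEC 1 mg/L: subtherapeutic.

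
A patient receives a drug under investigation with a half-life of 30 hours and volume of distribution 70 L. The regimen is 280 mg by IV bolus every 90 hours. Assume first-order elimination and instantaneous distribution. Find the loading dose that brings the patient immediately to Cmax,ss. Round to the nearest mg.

f = (1/2)^(90/30) ≈ 0.125000; accumulation ratio R = 1/(1−f) ≈ 1.14286.
Loading dose to hit Cmax,ss on first dose: D_load = D_maint·R ≈ 280 × 1.14286 ≈ 320.00 mg.

320 mg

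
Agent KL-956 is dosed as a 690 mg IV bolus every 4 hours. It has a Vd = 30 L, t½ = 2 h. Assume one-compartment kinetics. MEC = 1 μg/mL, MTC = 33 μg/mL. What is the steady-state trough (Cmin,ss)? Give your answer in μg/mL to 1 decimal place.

7.7 μg/mL

τ = 4 h = 2 half-lives, so f = (1/2)^2 = 0.25.
At steady state, R = 1/(1 − 0.25) = 4/3.
Single-dose peak C₀ = D/Vd = 690/30 = 23 μg/mL.
Steady-state peak Cmax,ss = C₀·R = 23 × 4/3 ≈ 30.667 μg/mL.
Steady-state trough Cmin,ss = Cmax,ss·f ≈ 30.667 × 0.25 ≈ 7.667 μg/mL.
Trough 7.7 μg/mL vs MEC 1 μg/mL: adequate.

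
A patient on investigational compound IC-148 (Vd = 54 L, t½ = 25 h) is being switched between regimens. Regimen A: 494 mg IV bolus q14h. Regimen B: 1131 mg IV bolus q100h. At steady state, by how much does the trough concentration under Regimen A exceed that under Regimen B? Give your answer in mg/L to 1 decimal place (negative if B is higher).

Regimen A: f = (1/2)^(14/25) ≈ 0.6783; Cmin,ss = (494/54)·f/(1−f) ≈ 19.289 mg/L.
Regimen B: f = (1/2)^(100/25) ≈ 0.0625; Cmin,ss = (1131/54)·f/(1−f) ≈ 1.396 mg/L.
Difference ≈ 19.289 − 1.396 ≈ 17.893 mg/L.

17.9 mg/L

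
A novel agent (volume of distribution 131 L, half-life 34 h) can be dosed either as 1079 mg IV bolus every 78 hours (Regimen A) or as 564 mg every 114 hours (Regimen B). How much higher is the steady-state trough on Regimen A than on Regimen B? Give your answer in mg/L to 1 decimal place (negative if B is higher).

1.6 mg/L

Regimen A: f = (1/2)^(78/34) ≈ 0.2039; Cmin,ss = (1079/131)·f/(1−f) ≈ 2.110 mg/L.
Regimen B: f = (1/2)^(114/34) ≈ 0.0979; Cmin,ss = (564/131)·f/(1−f) ≈ 0.467 mg/L.
Difference ≈ 2.110 − 0.467 ≈ 1.643 mg/L.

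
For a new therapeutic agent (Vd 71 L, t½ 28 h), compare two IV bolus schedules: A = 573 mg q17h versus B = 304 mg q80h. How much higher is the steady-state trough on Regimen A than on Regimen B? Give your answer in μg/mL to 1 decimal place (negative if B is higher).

Regimen A: f = (1/2)^(17/28) ≈ 0.6565; Cmin,ss = (573/71)·f/(1−f) ≈ 15.424 μg/mL.
Regimen B: f = (1/2)^(80/28) ≈ 0.1380; Cmin,ss = (304/71)·f/(1−f) ≈ 0.685 μg/mL.
Difference ≈ 15.424 − 0.685 ≈ 14.739 μg/mL.

14.7 μg/mL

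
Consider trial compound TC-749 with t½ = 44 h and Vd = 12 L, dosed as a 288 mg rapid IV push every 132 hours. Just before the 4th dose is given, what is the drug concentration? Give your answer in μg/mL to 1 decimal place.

f = (1/2)^(τ/t½) = (1/2)^(132/44) ≈ 0.1250.
C₀ = D/Vd = 288/12 ≈ 24.000 μg/mL.
Before the 4th dose, 3 doses have been given. Superposition: Cmin = C₀·(f + f² + … + f^3).
≈ 24.000 × (0.1250 + 0.0156 + 0.0020) ≈ 24.000 × 0.1426 ≈ 3.422 μg/mL.

3.4 μg/mL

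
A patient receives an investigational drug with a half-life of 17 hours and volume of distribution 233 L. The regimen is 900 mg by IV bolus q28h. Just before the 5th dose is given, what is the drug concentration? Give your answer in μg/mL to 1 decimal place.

1.8 μg/mL

f = (1/2)^(τ/t½) = (1/2)^(28/17) ≈ 0.3193.
C₀ = D/Vd = 900/233 ≈ 3.863 μg/mL.
Before the 5th dose, 4 doses have been given. Superposition: Cmin = C₀·(f + f² + … + f^4).
≈ 3.863 × (0.3193 + 0.1020 + 0.0326 + 0.0104) ≈ 3.863 × 0.4643 ≈ 1.794 μg/mL.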